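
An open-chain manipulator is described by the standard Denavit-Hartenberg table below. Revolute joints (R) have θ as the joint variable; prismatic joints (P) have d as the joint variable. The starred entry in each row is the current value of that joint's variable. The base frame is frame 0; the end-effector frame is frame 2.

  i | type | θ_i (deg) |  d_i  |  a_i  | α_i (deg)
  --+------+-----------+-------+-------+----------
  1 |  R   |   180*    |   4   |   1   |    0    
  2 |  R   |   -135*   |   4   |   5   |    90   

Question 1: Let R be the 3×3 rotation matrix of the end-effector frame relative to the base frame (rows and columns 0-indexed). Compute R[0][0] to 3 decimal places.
0.707

End-effector x-axis (col 0 of R) = (0.7071,0.7071,0.0000)
R[0][0] = 0.7071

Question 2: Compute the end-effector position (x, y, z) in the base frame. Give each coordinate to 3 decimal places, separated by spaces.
2.536 3.536 8.000

after link 1: o_1 = (-1.0000, 0.0000, 4.0000)
after link 2: o_2 = (2.5355, 3.5355, 8.0000)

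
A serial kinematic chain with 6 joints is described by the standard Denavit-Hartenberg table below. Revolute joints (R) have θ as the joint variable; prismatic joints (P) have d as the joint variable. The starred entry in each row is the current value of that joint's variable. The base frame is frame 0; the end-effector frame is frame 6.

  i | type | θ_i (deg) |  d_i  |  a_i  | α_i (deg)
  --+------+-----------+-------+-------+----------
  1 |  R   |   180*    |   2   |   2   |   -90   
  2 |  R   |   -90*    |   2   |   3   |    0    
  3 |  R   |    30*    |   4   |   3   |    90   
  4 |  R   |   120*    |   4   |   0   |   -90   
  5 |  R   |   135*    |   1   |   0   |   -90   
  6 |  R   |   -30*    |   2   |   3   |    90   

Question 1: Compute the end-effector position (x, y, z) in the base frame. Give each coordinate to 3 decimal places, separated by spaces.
-0.132 -1.934 8.919

after link 1: o_1 = (-2.0000, 0.0000, 2.0000)
after link 2: o_2 = (-2.0000, -2.0000, 5.0000)
after link 3: o_3 = (-3.5000, -6.0000, 7.5981)
after link 4: o_4 = (-0.0359, -6.0000, 9.5981)
after link 5: o_5 = (0.3971, -5.5000, 8.8481)
after link 6: o_6 = (-0.1324, -1.9343, 8.9195)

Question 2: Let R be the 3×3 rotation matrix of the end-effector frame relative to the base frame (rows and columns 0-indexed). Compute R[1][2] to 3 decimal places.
End-effector z-axis (col 2 of R) = (0.7696,0.1268,-0.6258)
R[1][2] = 0.1268

0.127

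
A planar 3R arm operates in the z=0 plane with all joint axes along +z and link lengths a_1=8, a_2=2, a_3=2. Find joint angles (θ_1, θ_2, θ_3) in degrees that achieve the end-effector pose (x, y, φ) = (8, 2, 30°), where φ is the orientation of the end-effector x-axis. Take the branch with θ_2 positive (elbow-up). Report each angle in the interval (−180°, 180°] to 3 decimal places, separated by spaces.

wrist centre = target − a_3·(cos φ, sin φ) = (6.2679, 1.0000)
cos θ_2 = (40.2872−8²−2²)/(2·8·2) = -0.8660; θ_2 = 150.0000° (elbow-up)
β = atan2(1.0000,6.2679) = 9.0647°; ψ = atan2(1.0000,6.2679) = 9.0647°
θ_1 = β − ψ = 0.0000°
θ_3 = φ − θ_1 − θ_2 = -120.0000° (wrapped to (-180°,180°])

0.000 150.000 -120.000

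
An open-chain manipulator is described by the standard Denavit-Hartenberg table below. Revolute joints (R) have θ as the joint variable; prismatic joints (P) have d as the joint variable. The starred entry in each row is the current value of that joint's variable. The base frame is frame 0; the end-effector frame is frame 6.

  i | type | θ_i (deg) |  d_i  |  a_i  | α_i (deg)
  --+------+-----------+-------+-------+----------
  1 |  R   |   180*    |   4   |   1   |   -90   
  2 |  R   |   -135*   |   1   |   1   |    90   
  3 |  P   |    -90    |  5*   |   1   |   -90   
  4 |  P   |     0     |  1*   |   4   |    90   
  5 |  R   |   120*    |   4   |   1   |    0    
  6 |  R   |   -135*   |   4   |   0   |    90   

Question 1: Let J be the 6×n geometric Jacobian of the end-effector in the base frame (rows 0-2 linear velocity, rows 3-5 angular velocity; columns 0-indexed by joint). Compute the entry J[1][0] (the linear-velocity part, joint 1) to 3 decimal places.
10.219

axis z_0 = ẑ; lever o_n−o_0 = (10.2190,3.5000,-3.1658)
cross product → J_v[:, 0] = (-3.5000,10.2190,0.0000)
J_ω[:, 0] = z_0
entry J[1][0] = 10.2190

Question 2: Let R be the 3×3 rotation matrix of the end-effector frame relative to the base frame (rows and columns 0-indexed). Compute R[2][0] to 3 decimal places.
-0.183

End-effector x-axis (col 0 of R) = (-0.1830,0.9659,-0.1830)
R[2][0] = -0.1830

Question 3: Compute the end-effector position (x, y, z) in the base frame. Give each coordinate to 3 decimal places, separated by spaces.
after link 1: o_1 = (-1.0000, 0.0000, 4.0000)
after link 2: o_2 = (-0.2929, -1.0000, 4.7071)
after link 3: o_3 = (3.2426, -0.0000, 1.1716)
after link 4: o_4 = (3.9497, 4.0000, 1.8787)
after link 5: o_5 = (7.3905, 3.5000, -0.3374)
after link 6: o_6 = (10.2190, 3.5000, -3.1658)

10.219 3.500 -3.166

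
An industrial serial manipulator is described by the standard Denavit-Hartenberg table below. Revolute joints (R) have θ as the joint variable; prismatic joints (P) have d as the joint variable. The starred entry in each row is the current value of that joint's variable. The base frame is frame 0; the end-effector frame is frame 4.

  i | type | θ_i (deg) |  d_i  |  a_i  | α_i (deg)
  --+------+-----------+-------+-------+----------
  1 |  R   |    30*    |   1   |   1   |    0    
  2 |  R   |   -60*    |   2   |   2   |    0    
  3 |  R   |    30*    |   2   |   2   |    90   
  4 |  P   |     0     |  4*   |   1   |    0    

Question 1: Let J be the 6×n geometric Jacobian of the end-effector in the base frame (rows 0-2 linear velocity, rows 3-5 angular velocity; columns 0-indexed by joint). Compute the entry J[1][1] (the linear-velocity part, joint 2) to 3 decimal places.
axis z_1 = (0.0000,0.0000,1.0000); lever o_n−o_1 = (4.7321,-5.0000,4.0000)
cross product → J_v[:, 1] = (5.0000,4.7321,-0.0000)
J_ω[:, 1] = z_1
entry J[1][1] = 4.7321

4.732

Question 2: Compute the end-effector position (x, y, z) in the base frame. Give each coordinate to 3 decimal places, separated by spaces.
after link 1: o_1 = (0.8660, 0.5000, 1.0000)
after link 2: o_2 = (2.5981, -0.5000, 3.0000)
after link 3: o_3 = (4.5981, -0.5000, 5.0000)
after link 4: o_4 = (5.5981, -4.5000, 5.0000)

5.598 -4.500 5.000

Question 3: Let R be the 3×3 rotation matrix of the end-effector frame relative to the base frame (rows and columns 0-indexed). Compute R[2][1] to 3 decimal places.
1.000

End-effector y-axis (col 1 of R) = (0.0000,0.0000,1.0000)
R[2][1] = 1.0000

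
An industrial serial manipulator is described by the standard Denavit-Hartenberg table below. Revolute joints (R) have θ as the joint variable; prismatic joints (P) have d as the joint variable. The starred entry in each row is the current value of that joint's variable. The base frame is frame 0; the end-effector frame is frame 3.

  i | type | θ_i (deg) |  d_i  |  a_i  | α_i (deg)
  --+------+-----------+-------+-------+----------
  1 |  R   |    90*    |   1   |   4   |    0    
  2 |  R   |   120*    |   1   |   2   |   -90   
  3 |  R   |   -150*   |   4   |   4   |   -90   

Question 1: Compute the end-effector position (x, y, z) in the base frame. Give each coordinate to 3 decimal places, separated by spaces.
after link 1: o_1 = (0.0000, 4.0000, 1.0000)
after link 2: o_2 = (-1.7321, 3.0000, 2.0000)
after link 3: o_3 = (3.2679, 1.2679, 4.0000)

3.268 1.268 4.000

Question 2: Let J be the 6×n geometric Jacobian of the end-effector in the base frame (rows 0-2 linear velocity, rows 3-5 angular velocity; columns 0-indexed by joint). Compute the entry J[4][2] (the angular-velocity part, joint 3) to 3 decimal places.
-0.866

axis z_2 = (0.5000,-0.8660,0.0000); lever o_n−o_2 = (5.0000,-1.7321,2.0000)
cross product → J_v[:, 2] = (-1.7321,-1.0000,3.4641)
J_ω[:, 2] = z_2
entry J[4][2] = -0.8660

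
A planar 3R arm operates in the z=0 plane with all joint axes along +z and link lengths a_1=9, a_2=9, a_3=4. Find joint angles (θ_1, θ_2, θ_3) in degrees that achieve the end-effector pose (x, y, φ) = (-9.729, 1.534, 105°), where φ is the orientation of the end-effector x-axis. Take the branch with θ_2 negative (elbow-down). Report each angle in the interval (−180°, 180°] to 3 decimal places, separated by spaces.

-105.000 -119.997 -30.003

wrist centre = target − a_3·(cos φ, sin φ) = (-8.6937, -2.3297)
cos θ_2 = (81.0084−9²−9²)/(2·9·9) = -0.4999; θ_2 = -119.9966° (elbow-down)
β = atan2(-2.3297,-8.6937) = -164.9986°; ψ = atan2(-7.7945,4.5005) = -59.9983°
θ_1 = β − ψ = -105.0003°
θ_3 = φ − θ_1 − θ_2 = -30.0031° (wrapped to (-180°,180°])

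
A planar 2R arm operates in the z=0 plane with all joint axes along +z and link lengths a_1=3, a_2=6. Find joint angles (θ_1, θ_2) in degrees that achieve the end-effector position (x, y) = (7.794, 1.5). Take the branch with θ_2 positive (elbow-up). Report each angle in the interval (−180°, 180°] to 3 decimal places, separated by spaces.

cos θ_2 = (62.9964−3²−6²)/(2·3·6) = 0.4999; θ_2 = 60.0065° (elbow-up)
β = atan2(1.5000,7.7940) = 10.8937°; ψ = atan2(5.1965,5.9994) = 40.8981°
θ_1 = β − ψ = -30.0044°

-30.004 60.007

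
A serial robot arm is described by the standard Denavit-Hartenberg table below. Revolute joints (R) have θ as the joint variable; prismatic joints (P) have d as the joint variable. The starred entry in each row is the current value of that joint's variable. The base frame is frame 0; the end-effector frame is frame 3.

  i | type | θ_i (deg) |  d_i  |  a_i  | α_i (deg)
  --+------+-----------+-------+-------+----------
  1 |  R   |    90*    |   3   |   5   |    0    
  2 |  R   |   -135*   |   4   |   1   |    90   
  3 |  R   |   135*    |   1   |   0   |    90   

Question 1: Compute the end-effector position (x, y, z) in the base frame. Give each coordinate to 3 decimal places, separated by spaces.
0.000 3.586 7.000

after link 1: o_1 = (0.0000, 5.0000, 3.0000)
after link 2: o_2 = (0.7071, 4.2929, 7.0000)
after link 3: o_3 = (0.0000, 3.5858, 7.0000)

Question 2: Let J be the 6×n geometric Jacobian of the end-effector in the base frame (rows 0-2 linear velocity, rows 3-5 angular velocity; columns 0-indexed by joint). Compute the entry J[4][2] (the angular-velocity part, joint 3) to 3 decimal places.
-0.707

axis z_2 = (-0.7071,-0.7071,0.0000); lever o_n−o_2 = (-0.7071,-0.7071,0.0000)
cross product → J_v[:, 2] = (0.0000,-0.0000,-0.0000)
J_ω[:, 2] = z_2
entry J[4][2] = -0.7071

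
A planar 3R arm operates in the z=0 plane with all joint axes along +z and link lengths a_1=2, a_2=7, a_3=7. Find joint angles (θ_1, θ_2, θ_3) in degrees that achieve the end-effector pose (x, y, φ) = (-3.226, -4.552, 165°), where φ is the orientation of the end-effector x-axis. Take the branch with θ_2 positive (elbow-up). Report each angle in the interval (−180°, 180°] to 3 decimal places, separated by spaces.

wrist centre = target − a_3·(cos φ, sin φ) = (3.5355, -6.3637)
cos θ_2 = (52.9967−2²−7²)/(2·2·7) = -0.0001; θ_2 = 90.0067° (elbow-up)
β = atan2(-6.3637,3.5355) = -60.9449°; ψ = atan2(7.0000,1.9992) = 74.0608°
θ_1 = β − ψ = -135.0057°
θ_3 = φ − θ_1 − θ_2 = -150.0010° (wrapped to (-180°,180°])

-135.006 90.007 -150.001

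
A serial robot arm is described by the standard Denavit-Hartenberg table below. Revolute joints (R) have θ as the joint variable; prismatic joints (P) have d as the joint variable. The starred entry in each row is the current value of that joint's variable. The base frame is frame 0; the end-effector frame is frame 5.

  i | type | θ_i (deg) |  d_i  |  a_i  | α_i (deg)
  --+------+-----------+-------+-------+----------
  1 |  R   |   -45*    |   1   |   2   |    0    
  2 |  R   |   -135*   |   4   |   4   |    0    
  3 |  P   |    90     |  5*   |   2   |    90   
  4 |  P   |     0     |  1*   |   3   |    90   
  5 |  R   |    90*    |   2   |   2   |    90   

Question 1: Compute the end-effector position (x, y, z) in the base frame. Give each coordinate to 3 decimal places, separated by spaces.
-5.586 -6.414 8.000

after link 1: o_1 = (1.4142, -1.4142, 1.0000)
after link 2: o_2 = (-2.5858, -1.4142, 5.0000)
after link 3: o_3 = (-2.5858, -3.4142, 10.0000)
after link 4: o_4 = (-3.5858, -6.4142, 10.0000)
after link 5: o_5 = (-5.5858, -6.4142, 8.0000)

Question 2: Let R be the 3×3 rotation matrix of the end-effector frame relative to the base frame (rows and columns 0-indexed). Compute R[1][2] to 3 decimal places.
End-effector z-axis (col 2 of R) = (0.0000,-1.0000,-0.0000)
R[1][2] = -1.0000

-1.000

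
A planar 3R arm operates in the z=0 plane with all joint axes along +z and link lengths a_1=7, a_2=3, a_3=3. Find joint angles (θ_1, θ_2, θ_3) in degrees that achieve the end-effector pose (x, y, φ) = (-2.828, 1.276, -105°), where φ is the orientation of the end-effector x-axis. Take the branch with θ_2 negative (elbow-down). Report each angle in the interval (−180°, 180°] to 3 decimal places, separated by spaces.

wrist centre = target − a_3·(cos φ, sin φ) = (-2.0515, 4.1738)
cos θ_2 = (21.6292−7²−3²)/(2·7·3) = -0.8660; θ_2 = -149.9937° (elbow-down)
β = atan2(4.1738,-2.0515) = 116.1756°; ψ = atan2(-1.5003,4.4021) = -18.8197°
θ_1 = β − ψ = 134.9953°
θ_3 = φ − θ_1 − θ_2 = -90.0016° (wrapped to (-180°,180°])

134.995 -149.994 -90.002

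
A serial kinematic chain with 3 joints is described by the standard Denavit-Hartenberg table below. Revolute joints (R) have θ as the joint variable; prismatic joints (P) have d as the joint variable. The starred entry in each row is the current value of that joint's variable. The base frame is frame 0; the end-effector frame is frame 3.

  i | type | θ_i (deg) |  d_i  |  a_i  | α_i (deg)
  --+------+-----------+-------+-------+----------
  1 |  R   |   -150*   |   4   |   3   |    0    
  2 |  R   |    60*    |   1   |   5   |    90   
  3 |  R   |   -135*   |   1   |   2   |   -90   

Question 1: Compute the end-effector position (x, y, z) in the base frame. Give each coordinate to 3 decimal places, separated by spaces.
-3.598 -5.086 3.586

after link 1: o_1 = (-2.5981, -1.5000, 4.0000)
after link 2: o_2 = (-2.5981, -6.5000, 5.0000)
after link 3: o_3 = (-3.5981, -5.0858, 3.5858)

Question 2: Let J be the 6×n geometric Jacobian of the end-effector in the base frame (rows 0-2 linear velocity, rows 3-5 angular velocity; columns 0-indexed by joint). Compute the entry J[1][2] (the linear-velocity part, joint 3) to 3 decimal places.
axis z_2 = (-1.0000,0.0000,0.0000); lever o_n−o_2 = (-1.0000,1.4142,-1.4142)
cross product → J_v[:, 2] = (-0.0000,-1.4142,-1.4142)
J_ω[:, 2] = z_2
entry J[1][2] = -1.4142

-1.414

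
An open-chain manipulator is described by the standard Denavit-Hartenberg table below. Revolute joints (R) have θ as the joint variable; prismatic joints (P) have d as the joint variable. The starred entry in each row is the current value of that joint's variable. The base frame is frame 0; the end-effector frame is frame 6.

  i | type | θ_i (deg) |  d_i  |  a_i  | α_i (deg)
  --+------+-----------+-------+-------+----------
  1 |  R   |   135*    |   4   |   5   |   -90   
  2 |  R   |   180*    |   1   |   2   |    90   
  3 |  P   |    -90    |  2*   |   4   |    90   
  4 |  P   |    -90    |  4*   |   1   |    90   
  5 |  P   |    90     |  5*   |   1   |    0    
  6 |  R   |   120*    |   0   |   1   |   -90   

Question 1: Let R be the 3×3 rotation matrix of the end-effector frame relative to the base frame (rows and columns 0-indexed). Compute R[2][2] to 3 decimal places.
0.500

End-effector z-axis (col 2 of R) = (0.6124,-0.6124,0.5000)
R[2][2] = 0.5000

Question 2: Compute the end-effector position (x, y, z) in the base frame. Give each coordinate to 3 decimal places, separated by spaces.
after link 1: o_1 = (-3.5355, 3.5355, 4.0000)
after link 2: o_2 = (-2.8284, 1.4142, 4.0000)
after link 3: o_3 = (0.0000, 4.2426, 2.0000)
after link 4: o_4 = (-2.8284, 7.0711, 3.0000)
after link 5: o_5 = (-7.0711, 4.2426, 3.0000)
after link 6: o_6 = (-6.7175, 3.8891, 2.1340)

-6.718 3.889 2.134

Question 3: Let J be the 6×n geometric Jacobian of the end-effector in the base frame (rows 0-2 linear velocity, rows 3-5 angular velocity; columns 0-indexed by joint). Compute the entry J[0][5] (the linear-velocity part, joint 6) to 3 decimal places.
axis z_5 = (-0.7071,-0.7071,0.0000); lever o_n−o_5 = (0.3536,-0.3536,-0.8660)
cross product → J_v[:, 5] = (0.6124,-0.6124,0.5000)
J_ω[:, 5] = z_5
entry J[0][5] = 0.6124

0.612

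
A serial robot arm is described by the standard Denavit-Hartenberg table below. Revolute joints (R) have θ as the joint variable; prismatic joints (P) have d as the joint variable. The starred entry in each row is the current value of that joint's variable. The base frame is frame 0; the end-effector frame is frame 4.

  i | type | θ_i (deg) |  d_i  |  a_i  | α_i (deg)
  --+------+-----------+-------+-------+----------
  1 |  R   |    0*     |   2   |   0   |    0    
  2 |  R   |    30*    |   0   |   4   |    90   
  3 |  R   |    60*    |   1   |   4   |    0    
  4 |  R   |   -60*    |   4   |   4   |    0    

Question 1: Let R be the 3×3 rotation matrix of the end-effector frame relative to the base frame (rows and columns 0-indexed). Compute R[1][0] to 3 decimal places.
0.500

End-effector x-axis (col 0 of R) = (0.8660,0.5000,0.0000)
R[1][0] = 0.5000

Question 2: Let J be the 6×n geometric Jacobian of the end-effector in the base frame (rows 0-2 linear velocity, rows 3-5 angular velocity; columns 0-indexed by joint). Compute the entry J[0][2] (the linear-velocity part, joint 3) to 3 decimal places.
axis z_2 = (0.5000,-0.8660,0.0000); lever o_n−o_2 = (7.6962,-1.3301,3.4641)
cross product → J_v[:, 2] = (-3.0000,-1.7321,6.0000)
J_ω[:, 2] = z_2
entry J[0][2] = -3.0000

-3.000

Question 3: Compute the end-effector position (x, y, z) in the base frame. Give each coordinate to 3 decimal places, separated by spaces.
11.160 0.670 5.464

after link 1: o_1 = (0.0000, 0.0000, 2.0000)
after link 2: o_2 = (3.4641, 2.0000, 2.0000)
after link 3: o_3 = (5.6962, 2.1340, 5.4641)
after link 4: o_4 = (11.1603, 0.6699, 5.4641)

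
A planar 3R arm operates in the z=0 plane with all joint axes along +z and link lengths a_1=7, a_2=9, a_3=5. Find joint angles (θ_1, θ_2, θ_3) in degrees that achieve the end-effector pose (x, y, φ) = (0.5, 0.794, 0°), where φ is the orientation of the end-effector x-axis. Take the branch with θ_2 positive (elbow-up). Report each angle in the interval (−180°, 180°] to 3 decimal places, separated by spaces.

69.984 150.000 140.016

wrist centre = target − a_3·(cos φ, sin φ) = (-4.5000, 0.7940)
cos θ_2 = (20.8804−7²−9²)/(2·7·9) = -0.8660; θ_2 = 150.0003° (elbow-up)
β = atan2(0.7940,-4.5000) = 169.9935°; ψ = atan2(4.5000,-0.7943) = 100.0098°
θ_1 = β − ψ = 69.9837°
θ_3 = φ − θ_1 − θ_2 = 140.0160° (wrapped to (-180°,180°])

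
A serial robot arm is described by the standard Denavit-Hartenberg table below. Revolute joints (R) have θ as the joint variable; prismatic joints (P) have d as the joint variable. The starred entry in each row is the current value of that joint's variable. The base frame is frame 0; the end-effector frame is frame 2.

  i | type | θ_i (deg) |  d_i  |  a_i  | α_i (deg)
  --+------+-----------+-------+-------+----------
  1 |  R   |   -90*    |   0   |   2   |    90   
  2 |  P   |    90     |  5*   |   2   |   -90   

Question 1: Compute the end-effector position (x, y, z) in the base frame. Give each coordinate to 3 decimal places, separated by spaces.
after link 1: o_1 = (0.0000, -2.0000, 0.0000)
after link 2: o_2 = (-5.0000, -2.0000, 2.0000)

-5.000 -2.000 2.000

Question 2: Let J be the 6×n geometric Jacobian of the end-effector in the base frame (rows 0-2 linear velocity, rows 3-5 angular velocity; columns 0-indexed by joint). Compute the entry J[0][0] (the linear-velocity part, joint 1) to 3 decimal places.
axis z_0 = ẑ; lever o_n−o_0 = (-5.0000,-2.0000,2.0000)
cross product → J_v[:, 0] = (2.0000,-5.0000,0.0000)
J_ω[:, 0] = z_0
entry J[0][0] = 2.0000

2.000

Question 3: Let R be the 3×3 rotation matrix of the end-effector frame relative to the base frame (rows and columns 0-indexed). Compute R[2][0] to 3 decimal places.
End-effector x-axis (col 0 of R) = (0.0000,-0.0000,1.0000)
R[2][0] = 1.0000

1.000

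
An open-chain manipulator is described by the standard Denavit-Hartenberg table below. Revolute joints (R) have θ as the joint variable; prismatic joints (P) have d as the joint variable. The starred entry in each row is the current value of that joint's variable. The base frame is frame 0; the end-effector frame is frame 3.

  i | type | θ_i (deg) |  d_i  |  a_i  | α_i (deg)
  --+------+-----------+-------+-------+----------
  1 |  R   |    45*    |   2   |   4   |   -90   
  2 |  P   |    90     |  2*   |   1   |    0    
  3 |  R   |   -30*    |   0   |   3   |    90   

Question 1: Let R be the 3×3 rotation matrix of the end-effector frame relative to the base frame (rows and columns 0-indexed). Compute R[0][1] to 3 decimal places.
End-effector y-axis (col 1 of R) = (-0.7071,0.7071,0.0000)
R[0][1] = -0.7071

-0.707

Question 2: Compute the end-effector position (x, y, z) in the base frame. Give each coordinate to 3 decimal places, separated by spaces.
2.475 5.303 -1.598

after link 1: o_1 = (2.8284, 2.8284, 2.0000)
after link 2: o_2 = (1.4142, 4.2426, 1.0000)
after link 3: o_3 = (2.4749, 5.3033, -1.5981)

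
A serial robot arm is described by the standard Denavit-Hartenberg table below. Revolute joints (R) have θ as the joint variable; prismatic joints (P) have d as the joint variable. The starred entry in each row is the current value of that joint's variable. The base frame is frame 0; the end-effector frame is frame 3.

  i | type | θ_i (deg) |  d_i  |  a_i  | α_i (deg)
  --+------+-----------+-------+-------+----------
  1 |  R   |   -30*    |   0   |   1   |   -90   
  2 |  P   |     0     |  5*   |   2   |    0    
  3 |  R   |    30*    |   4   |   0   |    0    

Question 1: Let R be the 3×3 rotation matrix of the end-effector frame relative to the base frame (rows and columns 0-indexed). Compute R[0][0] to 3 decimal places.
End-effector x-axis (col 0 of R) = (0.7500,-0.4330,-0.5000)
R[0][0] = 0.7500

0.750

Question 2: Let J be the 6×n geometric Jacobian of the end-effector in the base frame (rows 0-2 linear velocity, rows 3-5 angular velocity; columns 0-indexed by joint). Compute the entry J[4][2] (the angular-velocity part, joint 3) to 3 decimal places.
0.866

axis z_2 = (0.5000,0.8660,0.0000); lever o_n−o_2 = (2.0000,3.4641,0.0000)
cross product → J_v[:, 2] = (0.0000,0.0000,-0.0000)
J_ω[:, 2] = z_2
entry J[4][2] = 0.8660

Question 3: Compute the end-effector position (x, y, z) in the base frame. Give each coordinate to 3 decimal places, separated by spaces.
after link 1: o_1 = (0.8660, -0.5000, 0.0000)
after link 2: o_2 = (5.0981, 2.8301, 0.0000)
after link 3: o_3 = (7.0981, 6.2942, 0.0000)

7.098 6.294 0.000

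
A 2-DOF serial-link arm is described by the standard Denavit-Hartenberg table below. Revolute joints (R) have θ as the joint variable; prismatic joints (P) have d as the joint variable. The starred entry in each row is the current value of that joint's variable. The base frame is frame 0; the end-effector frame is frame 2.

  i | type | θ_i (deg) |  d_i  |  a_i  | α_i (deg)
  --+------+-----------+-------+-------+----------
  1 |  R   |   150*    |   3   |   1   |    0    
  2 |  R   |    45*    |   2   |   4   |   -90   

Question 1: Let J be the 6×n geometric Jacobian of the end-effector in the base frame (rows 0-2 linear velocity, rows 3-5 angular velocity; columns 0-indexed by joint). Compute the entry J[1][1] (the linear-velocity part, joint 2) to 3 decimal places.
axis z_1 = (0.0000,0.0000,1.0000); lever o_n−o_1 = (-3.8637,-1.0353,2.0000)
cross product → J_v[:, 1] = (1.0353,-3.8637,0.0000)
J_ω[:, 1] = z_1
entry J[1][1] = -3.8637

-3.864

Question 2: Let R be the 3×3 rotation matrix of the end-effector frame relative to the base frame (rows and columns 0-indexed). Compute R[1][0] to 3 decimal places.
End-effector x-axis (col 0 of R) = (-0.9659,-0.2588,0.0000)
R[1][0] = -0.2588

-0.259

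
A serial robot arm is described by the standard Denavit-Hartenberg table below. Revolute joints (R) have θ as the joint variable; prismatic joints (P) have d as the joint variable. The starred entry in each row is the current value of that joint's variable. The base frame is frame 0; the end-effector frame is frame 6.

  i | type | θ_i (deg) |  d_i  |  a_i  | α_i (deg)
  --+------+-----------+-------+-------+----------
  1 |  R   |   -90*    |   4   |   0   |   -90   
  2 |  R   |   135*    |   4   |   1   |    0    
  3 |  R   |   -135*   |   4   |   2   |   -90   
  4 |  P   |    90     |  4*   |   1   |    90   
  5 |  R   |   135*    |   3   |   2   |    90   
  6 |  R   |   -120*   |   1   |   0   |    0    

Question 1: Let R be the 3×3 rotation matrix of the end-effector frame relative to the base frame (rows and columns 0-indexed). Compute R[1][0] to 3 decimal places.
End-effector x-axis (col 0 of R) = (-0.3536,0.8660,0.3536)
R[1][0] = 0.8660

0.866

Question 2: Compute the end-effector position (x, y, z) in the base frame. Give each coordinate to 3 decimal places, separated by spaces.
7.707 -4.293 -2.828

after link 1: o_1 = (0.0000, 0.0000, 4.0000)
after link 2: o_2 = (4.0000, 0.7071, 3.2929)
after link 3: o_3 = (8.0000, -1.2929, 3.2929)
after link 4: o_4 = (7.0000, -1.2929, -0.7071)
after link 5: o_5 = (8.4142, -4.2929, -2.1213)
after link 6: o_6 = (7.7071, -4.2929, -2.8284)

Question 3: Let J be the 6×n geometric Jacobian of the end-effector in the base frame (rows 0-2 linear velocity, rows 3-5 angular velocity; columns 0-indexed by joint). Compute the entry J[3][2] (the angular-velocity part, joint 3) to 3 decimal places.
axis z_2 = (1.0000,0.0000,0.0000); lever o_n−o_2 = (3.7071,-5.0000,-6.1213)
cross product → J_v[:, 2] = (-0.0000,6.1213,-5.0000)
J_ω[:, 2] = z_2
entry J[3][2] = 1.0000

1.000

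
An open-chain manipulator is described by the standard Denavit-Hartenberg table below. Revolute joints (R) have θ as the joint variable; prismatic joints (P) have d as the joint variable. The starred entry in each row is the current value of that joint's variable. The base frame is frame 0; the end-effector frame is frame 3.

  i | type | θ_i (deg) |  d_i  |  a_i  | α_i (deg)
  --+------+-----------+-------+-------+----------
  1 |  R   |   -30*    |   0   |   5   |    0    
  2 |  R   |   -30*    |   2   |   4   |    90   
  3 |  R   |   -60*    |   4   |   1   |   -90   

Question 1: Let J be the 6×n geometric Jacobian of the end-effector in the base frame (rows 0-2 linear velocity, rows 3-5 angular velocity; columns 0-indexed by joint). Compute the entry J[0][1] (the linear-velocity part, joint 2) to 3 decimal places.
axis z_1 = (0.0000,0.0000,1.0000); lever o_n−o_1 = (-1.2141,-5.8971,1.1340)
cross product → J_v[:, 1] = (5.8971,-1.2141,0.0000)
J_ω[:, 1] = z_1
entry J[0][1] = 5.8971

5.897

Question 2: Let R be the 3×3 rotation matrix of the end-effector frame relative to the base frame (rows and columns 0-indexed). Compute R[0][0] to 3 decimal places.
0.250

End-effector x-axis (col 0 of R) = (0.2500,-0.4330,-0.8660)
R[0][0] = 0.2500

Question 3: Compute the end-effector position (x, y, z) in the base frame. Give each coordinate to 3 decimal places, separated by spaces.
after link 1: o_1 = (4.3301, -2.5000, 0.0000)
after link 2: o_2 = (6.3301, -5.9641, 2.0000)
after link 3: o_3 = (3.1160, -8.3971, 1.1340)

3.116 -8.397 1.134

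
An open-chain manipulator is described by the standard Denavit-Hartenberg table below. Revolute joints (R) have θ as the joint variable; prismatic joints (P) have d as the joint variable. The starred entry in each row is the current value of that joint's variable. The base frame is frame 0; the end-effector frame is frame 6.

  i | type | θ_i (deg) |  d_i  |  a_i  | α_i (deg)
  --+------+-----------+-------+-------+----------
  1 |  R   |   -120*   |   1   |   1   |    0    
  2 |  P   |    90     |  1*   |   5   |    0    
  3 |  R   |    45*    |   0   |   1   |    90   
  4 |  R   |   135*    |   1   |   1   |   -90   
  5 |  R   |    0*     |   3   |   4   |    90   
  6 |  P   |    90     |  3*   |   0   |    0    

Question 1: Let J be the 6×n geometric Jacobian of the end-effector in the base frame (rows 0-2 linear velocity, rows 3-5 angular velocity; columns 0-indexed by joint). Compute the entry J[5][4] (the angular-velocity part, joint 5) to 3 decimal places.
axis z_4 = (-0.6830,-0.1830,-0.7071); lever o_n−o_4 = (-4.0046,-4.1789,0.7071)
cross product → J_v[:, 4] = (-3.0843,3.3147,2.1213)
J_ω[:, 4] = z_4
entry J[5][4] = -0.7071

-0.707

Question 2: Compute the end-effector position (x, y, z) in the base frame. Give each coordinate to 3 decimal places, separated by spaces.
after link 1: o_1 = (-0.5000, -0.8660, 1.0000)
after link 2: o_2 = (3.8301, -3.3660, 2.0000)
after link 3: o_3 = (4.7961, -3.1072, 2.0000)
after link 4: o_4 = (4.3719, -4.2561, 2.7071)
after link 5: o_5 = (-0.4092, -5.5372, 3.4142)
after link 6: o_6 = (0.3672, -8.4350, 3.4142)

0.367 -8.435 3.414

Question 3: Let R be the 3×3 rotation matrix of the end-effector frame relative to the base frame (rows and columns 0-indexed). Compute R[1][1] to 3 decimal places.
0.183

End-effector y-axis (col 1 of R) = (0.6830,0.1830,-0.7071)
R[1][1] = 0.1830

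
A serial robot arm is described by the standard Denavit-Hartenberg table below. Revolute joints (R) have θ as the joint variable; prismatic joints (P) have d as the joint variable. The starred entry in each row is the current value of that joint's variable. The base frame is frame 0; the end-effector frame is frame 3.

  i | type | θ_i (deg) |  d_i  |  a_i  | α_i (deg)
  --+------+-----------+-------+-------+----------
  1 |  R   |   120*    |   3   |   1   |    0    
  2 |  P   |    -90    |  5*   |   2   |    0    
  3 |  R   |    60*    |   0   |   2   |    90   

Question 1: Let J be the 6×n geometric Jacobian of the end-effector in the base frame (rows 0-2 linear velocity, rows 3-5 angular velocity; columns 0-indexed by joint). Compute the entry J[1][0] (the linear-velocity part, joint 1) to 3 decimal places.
1.232

axis z_0 = ẑ; lever o_n−o_0 = (1.2321,3.8660,8.0000)
cross product → J_v[:, 0] = (-3.8660,1.2321,0.0000)
J_ω[:, 0] = z_0
entry J[1][0] = 1.2321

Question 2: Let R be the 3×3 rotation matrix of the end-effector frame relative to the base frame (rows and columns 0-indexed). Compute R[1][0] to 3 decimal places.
1.000

End-effector x-axis (col 0 of R) = (0.0000,1.0000,0.0000)
R[1][0] = 1.0000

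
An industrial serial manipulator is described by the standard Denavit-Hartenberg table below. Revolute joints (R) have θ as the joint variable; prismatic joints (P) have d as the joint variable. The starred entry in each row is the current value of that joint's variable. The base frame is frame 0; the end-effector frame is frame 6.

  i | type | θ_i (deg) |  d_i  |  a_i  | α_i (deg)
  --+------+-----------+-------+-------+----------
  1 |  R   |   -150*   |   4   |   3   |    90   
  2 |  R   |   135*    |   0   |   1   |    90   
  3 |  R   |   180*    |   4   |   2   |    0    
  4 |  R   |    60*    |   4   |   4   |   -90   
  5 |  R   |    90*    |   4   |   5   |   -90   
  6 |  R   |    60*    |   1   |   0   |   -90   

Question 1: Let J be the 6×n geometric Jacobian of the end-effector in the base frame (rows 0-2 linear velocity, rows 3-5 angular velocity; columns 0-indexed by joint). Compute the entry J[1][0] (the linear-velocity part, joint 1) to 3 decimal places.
-1.546

axis z_0 = ẑ; lever o_n−o_0 = (-1.5458,-6.2018,6.8030)
cross product → J_v[:, 0] = (6.2018,-1.5458,0.0000)
J_ω[:, 0] = z_0
entry J[1][0] = -1.5458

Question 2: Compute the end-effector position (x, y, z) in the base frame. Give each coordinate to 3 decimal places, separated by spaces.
after link 1: o_1 = (-2.5981, -1.5000, 4.0000)
after link 2: o_2 = (-1.9857, -1.1464, 4.7071)
after link 3: o_3 = (-5.6599, -3.2678, 6.1213)
after link 4: o_4 = (-7.6021, -8.3891, 7.5355)
after link 5: o_5 = (-1.4189, -7.1286, 6.4495)
after link 6: o_6 = (-1.5458, -6.2018, 6.8030)

-1.546 -6.202 6.803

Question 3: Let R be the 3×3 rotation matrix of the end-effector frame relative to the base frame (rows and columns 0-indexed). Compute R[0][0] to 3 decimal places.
-0.370

End-effector x-axis (col 0 of R) = (-0.3696,0.2866,-0.8839)
R[0][0] = -0.3696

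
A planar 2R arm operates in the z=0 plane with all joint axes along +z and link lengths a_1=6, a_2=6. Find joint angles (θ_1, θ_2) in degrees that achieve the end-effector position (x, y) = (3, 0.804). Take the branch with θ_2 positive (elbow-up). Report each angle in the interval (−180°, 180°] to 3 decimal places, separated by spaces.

-59.997 150.000

cos θ_2 = (9.6464−6²−6²)/(2·6·6) = -0.8660; θ_2 = 149.9996° (elbow-up)
β = atan2(0.8040,3.0000) = 15.0027°; ψ = atan2(3.0000,0.8039) = 74.9998°
θ_1 = β − ψ = -59.9971°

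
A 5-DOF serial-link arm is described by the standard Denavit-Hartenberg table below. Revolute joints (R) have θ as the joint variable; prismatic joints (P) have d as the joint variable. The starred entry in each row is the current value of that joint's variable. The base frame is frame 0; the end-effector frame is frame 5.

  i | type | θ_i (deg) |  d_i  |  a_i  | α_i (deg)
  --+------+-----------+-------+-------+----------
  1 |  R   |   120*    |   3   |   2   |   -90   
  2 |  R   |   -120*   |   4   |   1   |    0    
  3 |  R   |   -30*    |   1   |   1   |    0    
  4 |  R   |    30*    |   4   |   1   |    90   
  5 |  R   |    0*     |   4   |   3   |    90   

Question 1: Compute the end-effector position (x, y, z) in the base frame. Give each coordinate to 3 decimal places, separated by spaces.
-5.379 -8.683 5.830

after link 1: o_1 = (-1.0000, 1.7321, 3.0000)
after link 2: o_2 = (-4.2141, -0.7010, 3.8660)
after link 3: o_3 = (-4.6471, -1.9510, 4.3660)
after link 4: o_4 = (-7.8612, -4.3840, 5.2321)
after link 5: o_5 = (-5.3792, -8.6830, 5.8301)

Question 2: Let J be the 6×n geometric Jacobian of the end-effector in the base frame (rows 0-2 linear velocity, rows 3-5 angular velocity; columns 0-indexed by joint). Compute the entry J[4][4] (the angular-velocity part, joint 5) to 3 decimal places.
-0.750

axis z_4 = (0.4330,-0.7500,-0.5000); lever o_n−o_4 = (2.4821,-4.2990,0.5981)
cross product → J_v[:, 4] = (-2.5981,-1.5000,0.0000)
J_ω[:, 4] = z_4
entry J[4][4] = -0.7500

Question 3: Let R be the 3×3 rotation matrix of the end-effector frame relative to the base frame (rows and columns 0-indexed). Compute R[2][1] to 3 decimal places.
-0.500

End-effector y-axis (col 1 of R) = (0.4330,-0.7500,-0.5000)
R[2][1] = -0.5000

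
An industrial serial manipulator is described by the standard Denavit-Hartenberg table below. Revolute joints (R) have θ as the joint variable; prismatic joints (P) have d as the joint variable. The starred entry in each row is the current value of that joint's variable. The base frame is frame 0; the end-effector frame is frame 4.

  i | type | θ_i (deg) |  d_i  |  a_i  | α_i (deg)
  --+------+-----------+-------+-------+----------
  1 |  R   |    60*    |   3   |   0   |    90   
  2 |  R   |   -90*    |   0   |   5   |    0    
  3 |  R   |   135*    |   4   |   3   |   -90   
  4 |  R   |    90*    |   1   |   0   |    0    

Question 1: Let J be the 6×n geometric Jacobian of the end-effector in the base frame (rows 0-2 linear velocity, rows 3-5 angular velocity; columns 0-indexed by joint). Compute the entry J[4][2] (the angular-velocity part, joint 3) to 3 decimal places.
axis z_2 = (0.8660,-0.5000,0.0000); lever o_n−o_2 = (4.1712,-0.7753,2.8284)
cross product → J_v[:, 2] = (-1.4142,-2.4495,1.4142)
J_ω[:, 2] = z_2
entry J[4][2] = -0.5000

-0.500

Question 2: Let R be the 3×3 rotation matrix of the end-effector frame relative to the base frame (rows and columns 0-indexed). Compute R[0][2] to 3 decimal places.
End-effector z-axis (col 2 of R) = (-0.3536,-0.6124,0.7071)
R[0][2] = -0.3536

-0.354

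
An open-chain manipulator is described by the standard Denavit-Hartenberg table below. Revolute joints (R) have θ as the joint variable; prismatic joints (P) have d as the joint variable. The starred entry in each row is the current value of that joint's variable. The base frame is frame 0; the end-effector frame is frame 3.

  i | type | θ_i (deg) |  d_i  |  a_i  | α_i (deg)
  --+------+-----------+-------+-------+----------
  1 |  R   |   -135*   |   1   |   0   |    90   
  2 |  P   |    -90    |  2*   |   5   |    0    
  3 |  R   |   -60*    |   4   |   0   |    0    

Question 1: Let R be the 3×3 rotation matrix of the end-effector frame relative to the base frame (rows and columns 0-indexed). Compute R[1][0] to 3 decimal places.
0.612

End-effector x-axis (col 0 of R) = (0.6124,0.6124,-0.5000)
R[1][0] = 0.6124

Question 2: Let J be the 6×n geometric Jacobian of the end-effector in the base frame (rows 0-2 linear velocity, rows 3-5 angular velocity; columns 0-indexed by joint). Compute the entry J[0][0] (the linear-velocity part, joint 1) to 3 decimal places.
axis z_0 = ẑ; lever o_n−o_0 = (-4.2426,4.2426,-4.0000)
cross product → J_v[:, 0] = (-4.2426,-4.2426,0.0000)
J_ω[:, 0] = z_0
entry J[0][0] = -4.2426

-4.243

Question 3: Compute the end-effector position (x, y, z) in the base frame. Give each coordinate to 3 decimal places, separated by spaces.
-4.243 4.243 -4.000

after link 1: o_1 = (0.0000, 0.0000, 1.0000)
after link 2: o_2 = (-1.4142, 1.4142, -4.0000)
after link 3: o_3 = (-4.2426, 4.2426, -4.0000)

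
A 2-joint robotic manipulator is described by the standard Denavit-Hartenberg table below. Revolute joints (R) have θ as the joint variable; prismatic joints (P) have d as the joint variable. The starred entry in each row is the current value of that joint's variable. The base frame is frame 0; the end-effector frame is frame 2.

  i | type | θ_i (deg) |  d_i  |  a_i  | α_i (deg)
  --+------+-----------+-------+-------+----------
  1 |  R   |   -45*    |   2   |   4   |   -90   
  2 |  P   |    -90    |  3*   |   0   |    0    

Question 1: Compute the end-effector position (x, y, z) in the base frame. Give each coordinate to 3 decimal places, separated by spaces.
after link 1: o_1 = (2.8284, -2.8284, 2.0000)
after link 2: o_2 = (4.9497, -0.7071, 2.0000)

4.950 -0.707 2.000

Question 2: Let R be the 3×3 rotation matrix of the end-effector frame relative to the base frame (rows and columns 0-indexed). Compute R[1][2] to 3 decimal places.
0.707

End-effector z-axis (col 2 of R) = (0.7071,0.7071,0.0000)
R[1][2] = 0.7071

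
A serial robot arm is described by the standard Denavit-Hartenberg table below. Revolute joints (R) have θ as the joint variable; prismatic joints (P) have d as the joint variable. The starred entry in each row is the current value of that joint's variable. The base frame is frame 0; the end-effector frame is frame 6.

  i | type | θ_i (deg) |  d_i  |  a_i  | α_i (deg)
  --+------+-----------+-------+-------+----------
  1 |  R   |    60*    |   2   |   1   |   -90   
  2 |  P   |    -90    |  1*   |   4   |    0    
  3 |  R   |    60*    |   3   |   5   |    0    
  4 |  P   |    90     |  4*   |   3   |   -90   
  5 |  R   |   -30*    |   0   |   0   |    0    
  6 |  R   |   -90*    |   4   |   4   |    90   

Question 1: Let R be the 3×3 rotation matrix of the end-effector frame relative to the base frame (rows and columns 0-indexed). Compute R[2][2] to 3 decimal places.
End-effector z-axis (col 2 of R) = (0.2165,-0.6250,0.7500)
R[2][2] = 0.7500

0.750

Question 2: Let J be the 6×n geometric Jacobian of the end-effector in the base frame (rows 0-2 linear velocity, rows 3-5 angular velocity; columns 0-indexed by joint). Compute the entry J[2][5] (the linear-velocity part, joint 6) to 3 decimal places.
axis z_5 = (-0.4330,-0.7500,-0.5000); lever o_n−o_5 = (-5.2321,-2.1340,-0.2679)
cross product → J_v[:, 5] = (-0.8660,2.5000,-3.0000)
J_ω[:, 5] = z_5
entry J[2][5] = -3.0000

-3.000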